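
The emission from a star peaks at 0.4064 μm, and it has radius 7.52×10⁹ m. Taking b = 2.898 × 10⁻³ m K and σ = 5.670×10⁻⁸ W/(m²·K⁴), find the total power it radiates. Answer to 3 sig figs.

Wien's law: T = b/λ_max = 2.898×10⁻³/4.064×10⁻⁷ = 7130.91 K.
Surface area A = 4πR² = 4π(7.52×10⁹ m)² = 7.10633×10²⁰ m².
Then P = σAT⁴ = 5.670×10⁻⁸×7.10633×10²⁰×(7130.91)⁴ = 1.04×10²⁹ W.

P ≈ 1.04×10²⁹ W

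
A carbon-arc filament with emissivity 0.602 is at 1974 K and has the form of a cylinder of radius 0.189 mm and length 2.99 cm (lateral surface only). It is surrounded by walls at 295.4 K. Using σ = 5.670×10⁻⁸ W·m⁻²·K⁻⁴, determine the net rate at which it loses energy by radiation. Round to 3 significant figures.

Lateral area A = 2πrL = 2π×1.89×10⁻⁴×0.0299 = 3.55069×10⁻⁵ m².
Net radiated power P_net = εσA(T⁴ − T₀⁴) = 0.602×5.670×10⁻⁸×3.55069×10⁻⁵×(1974⁴ − 295.4⁴).
T⁴ − T₀⁴ = 1.51841×10¹³ − 7.61451×10⁹ = 1.51765×10¹³ K⁴, so P_net = 18.4 W.

Net loss ≈ 18.4 W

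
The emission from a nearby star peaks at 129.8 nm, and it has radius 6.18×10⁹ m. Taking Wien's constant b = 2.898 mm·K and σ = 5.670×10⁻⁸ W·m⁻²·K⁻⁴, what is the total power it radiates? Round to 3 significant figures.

P ≈ 6.76×10³⁰ W

Wien's law: T = b/λ_max = 2.898×10⁻³/1.298×10⁻⁷ = 22326.7 K.
Surface area A = 4πR² = 4π(6.18×10⁹ m)² = 4.79940×10²⁰ m².
Then P = σAT⁴ = 5.670×10⁻⁸×4.79940×10²⁰×(22326.7)⁴ = 6.76×10³⁰ W.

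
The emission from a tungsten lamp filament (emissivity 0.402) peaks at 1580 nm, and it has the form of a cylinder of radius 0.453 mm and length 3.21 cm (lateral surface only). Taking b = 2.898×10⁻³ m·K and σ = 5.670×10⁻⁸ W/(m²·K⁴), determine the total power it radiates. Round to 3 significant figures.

P ≈ 23.6 W

Wien's law: T = b/λ_max = 2.898×10⁻³/1.580×10⁻⁶ = 1834.18 K.
Lateral area A = 2πrL = 2π×4.53×10⁻⁴×0.0321 = 9.13657×10⁻⁵ m².
Then P = εσAT⁴ = 0.402×5.670×10⁻⁸×9.13657×10⁻⁵×(1834.18)⁴ = 23.6 W.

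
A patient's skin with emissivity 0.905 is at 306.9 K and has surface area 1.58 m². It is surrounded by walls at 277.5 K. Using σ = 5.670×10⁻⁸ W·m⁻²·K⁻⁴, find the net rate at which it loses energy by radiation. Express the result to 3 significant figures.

Net loss ≈ 238 W

Area A = 1.58 m².
Net radiated power P_net = εσA(T⁴ − T₀⁴) = 0.905×5.670×10⁻⁸×1.58×(306.9⁴ − 277.5⁴).
T⁴ − T₀⁴ = 8.87131×10⁹ − 5.92996×10⁹ = 2.94135×10⁹ K⁴, so P_net = 238 W.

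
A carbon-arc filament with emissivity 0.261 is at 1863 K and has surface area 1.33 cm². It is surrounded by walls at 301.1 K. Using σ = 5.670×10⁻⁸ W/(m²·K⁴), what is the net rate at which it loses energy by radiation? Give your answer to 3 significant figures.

Area A = 1.33 cm² = 1.33×10⁻⁴ m².
Net radiated power P_net = εσA(T⁴ − T₀⁴) = 0.261×5.670×10⁻⁸×1.33×10⁻⁴×(1863⁴ − 301.1⁴).
T⁴ − T₀⁴ = 1.20462×10¹³ − 8.21945×10⁹ = 1.20380×10¹³ K⁴, so P_net = 23.7 W.

Net loss ≈ 23.7 W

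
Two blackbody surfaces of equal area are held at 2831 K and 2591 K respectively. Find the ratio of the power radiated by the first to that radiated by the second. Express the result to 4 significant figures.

P₁/P₂ ≈ 1.425

With equal areas, P₁/P₂ = (T₁/T₂)⁴ = (2831/2591)⁴ = 1.425.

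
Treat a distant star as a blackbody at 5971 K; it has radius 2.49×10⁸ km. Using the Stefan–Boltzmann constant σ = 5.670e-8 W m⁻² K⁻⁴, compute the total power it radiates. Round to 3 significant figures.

P ≈ 5.62×10³¹ W

Surface area A = 4πR² = 4π(2.49×10¹¹ m)² = 7.79128×10²³ m².
P = σAT⁴ = 5.670×10⁻⁸ × 7.79128×10²³ × (5971)⁴ = 5.62×10³¹ W.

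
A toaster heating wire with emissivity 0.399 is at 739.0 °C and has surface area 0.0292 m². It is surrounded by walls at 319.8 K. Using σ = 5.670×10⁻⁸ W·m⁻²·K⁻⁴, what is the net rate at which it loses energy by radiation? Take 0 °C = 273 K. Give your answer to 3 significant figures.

Net loss ≈ 686 W

T = 739.0 °C + 273 = 1012.0 K.
Area A = 0.0292 m².
Net radiated power P_net = εσA(T⁴ − T₀⁴) = 0.399×5.670×10⁻⁸×0.0292×(1012.0⁴ − 319.8⁴).
T⁴ − T₀⁴ = 1.04887×10¹² − 1.04596×10¹⁰ = 1.03841×10¹² K⁴, so P_net = 686 W.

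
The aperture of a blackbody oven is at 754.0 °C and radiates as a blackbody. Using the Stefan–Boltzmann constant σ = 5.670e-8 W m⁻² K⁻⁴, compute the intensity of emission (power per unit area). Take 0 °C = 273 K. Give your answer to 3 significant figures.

T = 754.0 °C + 273 = 1027.0 K.
Stefan–Boltzmann: I = σT⁴ = 5.670×10⁻⁸ × (1027.0)⁴ = 6.31×10⁴ W/m².

I ≈ 6.31×10⁴ W/m²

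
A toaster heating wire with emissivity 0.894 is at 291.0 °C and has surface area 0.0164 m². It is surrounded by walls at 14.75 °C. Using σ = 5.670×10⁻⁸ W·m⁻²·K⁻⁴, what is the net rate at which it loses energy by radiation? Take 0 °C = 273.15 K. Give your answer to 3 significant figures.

T = 291.0 °C + 273.15 = 564.15 K.
Surroundings: T = 14.75 °C + 273.15 = 287.90 K.
Area A = 0.0164 m².
Net radiated power P_net = εσA(T⁴ − T₀⁴) = 0.894×5.670×10⁻⁸×0.0164×(564.15⁴ − 287.90⁴).
T⁴ − T₀⁴ = 1.01293×10¹¹ − 6.87016×10⁹ = 9.44228×10¹⁰ K⁴, so P_net = 78.5 W.

Net loss ≈ 78.5 W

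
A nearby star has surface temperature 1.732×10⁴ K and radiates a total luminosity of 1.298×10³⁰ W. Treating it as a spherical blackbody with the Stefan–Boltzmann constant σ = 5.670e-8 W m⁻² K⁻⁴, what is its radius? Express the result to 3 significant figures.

L = 4πR²σT⁴ ⇒ R = √(L/(4πσT⁴)).
σT⁴ = 5.10240×10⁹ W/m², so R = √(1.298×10³⁰/(4π×5.10240×10⁹)) = 4.50×10⁹ m.

R ≈ 4.50×10⁹ m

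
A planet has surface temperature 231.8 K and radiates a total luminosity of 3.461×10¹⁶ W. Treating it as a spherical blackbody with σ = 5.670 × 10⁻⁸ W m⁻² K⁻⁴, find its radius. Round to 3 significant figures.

R ≈ 4.10×10⁶ m

L = 4πR²σT⁴ ⇒ R = √(L/(4πσT⁴)).
σT⁴ = 163.696 W/m², so R = √(3.461×10¹⁶/(4π×163.696)) = 4.10×10⁶ m.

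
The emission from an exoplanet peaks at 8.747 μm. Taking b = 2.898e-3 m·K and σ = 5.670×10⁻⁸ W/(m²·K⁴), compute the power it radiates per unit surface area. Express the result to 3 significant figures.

I ≈ 683 W/m²

Wien's law: T = b/λ_max = 2.898×10⁻³/8.747×10⁻⁶ = 331.314 K.
Then I = σT⁴ = 5.670×10⁻⁸×(331.314)⁴ = 683 W/m².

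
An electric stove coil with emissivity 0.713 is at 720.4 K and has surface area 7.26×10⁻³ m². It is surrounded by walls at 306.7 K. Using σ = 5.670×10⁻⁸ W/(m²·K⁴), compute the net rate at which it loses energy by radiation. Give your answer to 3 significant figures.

Net loss ≈ 76.5 W

Area A = 7.26×10⁻³ m².
Net radiated power P_net = εσA(T⁴ − T₀⁴) = 0.713×5.670×10⁻⁸×7.26×10⁻³×(720.4⁴ − 306.7⁴).
T⁴ − T₀⁴ = 2.69336×10¹¹ − 8.84820×10⁹ = 2.60488×10¹¹ K⁴, so P_net = 76.5 W.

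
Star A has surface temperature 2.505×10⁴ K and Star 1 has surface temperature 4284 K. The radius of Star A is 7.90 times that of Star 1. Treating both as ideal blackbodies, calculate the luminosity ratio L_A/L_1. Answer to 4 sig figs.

L ∝ R²T⁴, so L_A/L_1 = (R_A/R_1)²(T_A/T_1)⁴ = (7.90)² × (2.505×10⁴/4284)⁴ = 62.41 × 1169.05 = 7.296×10⁴.

L_A/L_1 ≈ 7.296×10⁴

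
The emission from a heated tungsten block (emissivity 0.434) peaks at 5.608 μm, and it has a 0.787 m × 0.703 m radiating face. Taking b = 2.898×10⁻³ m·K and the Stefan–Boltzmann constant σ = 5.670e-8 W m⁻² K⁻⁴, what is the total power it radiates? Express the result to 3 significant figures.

Wien's law: T = b/λ_max = 2.898×10⁻³/5.608×10⁻⁶ = 516.762 K.
Area A = 0.787 × 0.703 = 0.553261 m².
Then P = εσAT⁴ = 0.434×5.670×10⁻⁸×0.553261×(516.762)⁴ = 971 W.

P ≈ 971 W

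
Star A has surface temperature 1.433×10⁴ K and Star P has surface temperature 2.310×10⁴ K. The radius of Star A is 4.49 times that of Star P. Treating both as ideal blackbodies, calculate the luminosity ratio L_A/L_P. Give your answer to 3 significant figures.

L_A/L_P ≈ 2.99

L ∝ R²T⁴, so L_A/L_P = (R_A/R_P)²(T_A/T_P)⁴ = (4.49)² × (1.433×10⁴/2.310×10⁴)⁴ = 20.1601 × 0.148094 = 2.99.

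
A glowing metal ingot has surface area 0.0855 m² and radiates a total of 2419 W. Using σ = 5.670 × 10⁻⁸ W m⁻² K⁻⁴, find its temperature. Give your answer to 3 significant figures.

T ≈ 840 K

Area A = 0.0855 m².
P = σAT⁴ ⇒ T = (P/(σA))^(1/4) = (2419/(5.670×10⁻⁸×0.0855))^(1/4) = 840 K.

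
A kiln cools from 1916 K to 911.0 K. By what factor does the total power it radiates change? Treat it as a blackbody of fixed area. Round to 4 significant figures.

P₂/P₁ ≈ 0.05111

P ∝ T⁴, so P₂/P₁ = (T₂/T₁)⁴ = (911.0/1916)⁴ = (0.475470)⁴ = 0.05111.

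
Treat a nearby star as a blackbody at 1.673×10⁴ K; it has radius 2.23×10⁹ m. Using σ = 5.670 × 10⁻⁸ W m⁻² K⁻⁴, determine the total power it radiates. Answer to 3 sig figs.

Surface area A = 4πR² = 4π(2.23×10⁹ m)² = 6.24913×10¹⁹ m².
P = σAT⁴ = 5.670×10⁻⁸ × 6.24913×10¹⁹ × (1.673×10⁴)⁴ = 2.78×10²⁹ W.

P ≈ 2.78×10²⁹ W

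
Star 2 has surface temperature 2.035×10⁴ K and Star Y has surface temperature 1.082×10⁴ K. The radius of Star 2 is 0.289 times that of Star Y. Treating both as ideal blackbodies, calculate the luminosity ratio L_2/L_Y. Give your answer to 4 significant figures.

L_2/L_Y ≈ 1.045

L ∝ R²T⁴, so L_2/L_Y = (R_2/R_Y)²(T_2/T_Y)⁴ = (0.289)² × (2.035×10⁴/1.082×10⁴)⁴ = 0.083521 × 12.5126 = 1.045.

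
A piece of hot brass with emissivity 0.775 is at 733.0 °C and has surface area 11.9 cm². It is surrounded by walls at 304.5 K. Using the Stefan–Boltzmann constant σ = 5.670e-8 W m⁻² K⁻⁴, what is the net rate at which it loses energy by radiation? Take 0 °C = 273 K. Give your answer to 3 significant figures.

T = 733.0 °C + 273 = 1006.0 K.
Area A = 11.9 cm² = 1.19×10⁻³ m².
Net radiated power P_net = εσA(T⁴ − T₀⁴) = 0.775×5.670×10⁻⁸×1.19×10⁻³×(1006.0⁴ − 304.5⁴).
T⁴ − T₀⁴ = 1.02422×10¹² − 8.59704×10⁹ = 1.01562×10¹² K⁴, so P_net = 53.1 W.

Net loss ≈ 53.1 W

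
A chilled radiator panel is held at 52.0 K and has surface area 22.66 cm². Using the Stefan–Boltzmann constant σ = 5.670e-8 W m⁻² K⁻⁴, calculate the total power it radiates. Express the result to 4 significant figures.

P ≈ 9.394×10⁻⁴ W

Area A = 22.66 cm² = 2.266×10⁻³ m².
P = σAT⁴ = 5.670×10⁻⁸ × 2.266×10⁻³ × (52.0)⁴ = 9.394×10⁻⁴ W.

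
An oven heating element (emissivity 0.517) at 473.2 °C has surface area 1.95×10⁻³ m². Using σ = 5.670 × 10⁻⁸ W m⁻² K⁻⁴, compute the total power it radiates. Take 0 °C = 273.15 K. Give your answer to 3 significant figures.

T = 473.2 °C + 273.15 = 746.35 K.
Area A = 1.95×10⁻³ m².
P = εσAT⁴ = 0.517 × 5.670×10⁻⁸ × 1.95×10⁻³ × (746.35)⁴ = 17.7 W.

P ≈ 17.7 W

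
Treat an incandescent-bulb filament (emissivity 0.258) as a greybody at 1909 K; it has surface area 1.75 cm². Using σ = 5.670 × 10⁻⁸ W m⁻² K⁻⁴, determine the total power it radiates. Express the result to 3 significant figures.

Area A = 1.75 cm² = 1.75×10⁻⁴ m².
P = εσAT⁴ = 0.258 × 5.670×10⁻⁸ × 1.75×10⁻⁴ × (1909)⁴ = 34.0 W.

P ≈ 34.0 W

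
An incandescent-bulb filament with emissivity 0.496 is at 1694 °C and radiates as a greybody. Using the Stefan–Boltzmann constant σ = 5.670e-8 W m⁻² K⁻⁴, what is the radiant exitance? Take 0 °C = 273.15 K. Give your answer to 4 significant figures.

I ≈ 4.211×10⁵ W/m²

T = 1694 °C + 273.15 = 1967.15 K.
Stefan–Boltzmann: I = εσT⁴ = 0.496 × 5.670×10⁻⁸ × (1967.15)⁴ = 4.211×10⁵ W/m².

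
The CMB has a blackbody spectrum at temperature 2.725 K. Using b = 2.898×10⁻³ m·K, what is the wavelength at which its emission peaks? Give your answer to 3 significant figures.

λ_max ≈ 1.06×10⁻³ m

Wien's displacement law: λ_max = b/T = (2.898×10⁻³ m·K)/(2.725 K) = 1.063×10⁻³ m.
That is 1.06×10⁻³ m, in the microwave range.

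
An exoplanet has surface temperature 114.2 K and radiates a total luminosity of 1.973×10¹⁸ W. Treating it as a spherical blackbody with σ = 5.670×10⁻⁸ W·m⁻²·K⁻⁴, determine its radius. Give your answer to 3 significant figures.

L = 4πR²σT⁴ ⇒ R = √(L/(4πσT⁴)).
σT⁴ = 9.64378 W/m², so R = √(1.973×10¹⁸/(4π×9.64378)) = 1.28×10⁸ m.

R ≈ 1.28×10⁸ m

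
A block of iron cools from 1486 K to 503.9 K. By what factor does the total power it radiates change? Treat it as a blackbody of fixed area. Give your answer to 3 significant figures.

P₂/P₁ ≈ 0.0132

P ∝ T⁴, so P₂/P₁ = (T₂/T₁)⁴ = (503.9/1486)⁴ = (0.339098)⁴ = 0.0132.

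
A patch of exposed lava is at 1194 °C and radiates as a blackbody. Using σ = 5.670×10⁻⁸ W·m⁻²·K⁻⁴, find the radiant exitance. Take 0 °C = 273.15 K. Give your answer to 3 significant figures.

I ≈ 2.63×10⁵ W/m²

T = 1194 °C + 273.15 = 1467.15 K.
Stefan–Boltzmann: I = σT⁴ = 5.670×10⁻⁸ × (1467.15)⁴ = 2.63×10⁵ W/m².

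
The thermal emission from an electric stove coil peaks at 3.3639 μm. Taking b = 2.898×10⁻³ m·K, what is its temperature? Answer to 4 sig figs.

T ≈ 861.5 K

Wien's law gives T = b/λ_max = (2.898×10⁻³ m·K)/(3.3639×10⁻⁶ m) = 861.5 K.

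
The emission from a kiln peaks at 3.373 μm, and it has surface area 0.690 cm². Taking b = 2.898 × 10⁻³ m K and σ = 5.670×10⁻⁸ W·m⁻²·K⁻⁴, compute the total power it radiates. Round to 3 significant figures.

Wien's law: T = b/λ_max = 2.898×10⁻³/3.373×10⁻⁶ = 859.176 K.
Area A = 0.690 cm² = 6.90×10⁻⁵ m².
Then P = σAT⁴ = 5.670×10⁻⁸×6.90×10⁻⁵×(859.176)⁴ = 2.13 W.

P ≈ 2.13 W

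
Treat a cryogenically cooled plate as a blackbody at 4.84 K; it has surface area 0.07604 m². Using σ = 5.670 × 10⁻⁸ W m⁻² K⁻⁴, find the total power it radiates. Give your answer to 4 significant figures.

Area A = 0.07604 m².
P = σAT⁴ = 5.670×10⁻⁸ × 0.07604 × (4.84)⁴ = 2.366×10⁻⁶ W.

P ≈ 2.366×10⁻⁶ W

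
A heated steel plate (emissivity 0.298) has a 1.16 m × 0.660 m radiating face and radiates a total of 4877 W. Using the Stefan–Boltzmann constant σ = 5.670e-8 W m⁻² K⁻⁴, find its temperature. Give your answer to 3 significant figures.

Area A = 1.16 × 0.660 = 0.7656 m².
P = εσAT⁴ ⇒ T = (P/(εσA))^(1/4) = (4877/(0.298×5.670×10⁻⁸×0.7656))^(1/4) = 784 K.

T ≈ 784 K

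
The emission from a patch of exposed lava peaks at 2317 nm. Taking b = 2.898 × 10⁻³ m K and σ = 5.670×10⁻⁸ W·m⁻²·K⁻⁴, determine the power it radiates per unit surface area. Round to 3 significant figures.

I ≈ 1.39×10⁵ W/m²

Wien's law: T = b/λ_max = 2.898×10⁻³/2.317×10⁻⁶ = 1250.76 K.
Then I = σT⁴ = 5.670×10⁻⁸×(1250.76)⁴ = 1.39×10⁵ W/m².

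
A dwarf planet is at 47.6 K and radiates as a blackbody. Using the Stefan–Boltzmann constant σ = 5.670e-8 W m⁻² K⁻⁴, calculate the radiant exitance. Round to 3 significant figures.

I ≈ 0.291 W/m²

Stefan–Boltzmann: I = σT⁴ = 5.670×10⁻⁸ × (47.6)⁴ = 0.291 W/m².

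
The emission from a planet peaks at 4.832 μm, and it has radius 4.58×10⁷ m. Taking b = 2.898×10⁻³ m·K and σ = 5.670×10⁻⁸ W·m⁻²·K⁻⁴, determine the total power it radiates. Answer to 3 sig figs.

P ≈ 1.93×10²⁰ W

Wien's law: T = b/λ_max = 2.898×10⁻³/4.832×10⁻⁶ = 599.752 K.
Surface area A = 4πR² = 4π(4.58×10⁷ m)² = 2.63597×10¹⁶ m².
Then P = σAT⁴ = 5.670×10⁻⁸×2.63597×10¹⁶×(599.752)⁴ = 1.93×10²⁰ W.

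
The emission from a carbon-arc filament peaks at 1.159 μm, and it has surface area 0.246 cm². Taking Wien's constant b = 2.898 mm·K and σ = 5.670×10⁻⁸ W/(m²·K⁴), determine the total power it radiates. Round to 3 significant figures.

Wien's law: T = b/λ_max = 2.898×10⁻³/1.159×10⁻⁶ = 2500.43 K.
Area A = 0.246 cm² = 2.46×10⁻⁵ m².
Then P = σAT⁴ = 5.670×10⁻⁸×2.46×10⁻⁵×(2500.43)⁴ = 54.5 W.

P ≈ 54.5 W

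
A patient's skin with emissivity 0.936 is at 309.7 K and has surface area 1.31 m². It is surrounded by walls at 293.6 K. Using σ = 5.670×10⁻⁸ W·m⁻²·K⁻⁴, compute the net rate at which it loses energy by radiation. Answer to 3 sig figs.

Area A = 1.31 m².
Net radiated power P_net = εσA(T⁴ − T₀⁴) = 0.936×5.670×10⁻⁸×1.31×(309.7⁴ − 293.6⁴).
T⁴ − T₀⁴ = 9.19951×10⁹ − 7.43061×10⁹ = 1.76890×10⁹ K⁴, so P_net = 123 W.

Net loss ≈ 123 W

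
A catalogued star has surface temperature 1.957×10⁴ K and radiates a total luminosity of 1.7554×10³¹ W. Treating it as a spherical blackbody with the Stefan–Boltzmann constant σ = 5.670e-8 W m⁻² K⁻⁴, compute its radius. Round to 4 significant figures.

L = 4πR²σT⁴ ⇒ R = √(L/(4πσT⁴)).
σT⁴ = 8.31661×10⁹ W/m², so R = √(1.7554×10³¹/(4π×8.31661×10⁹)) = 1.296×10¹⁰ m.

R ≈ 1.296×10¹⁰ m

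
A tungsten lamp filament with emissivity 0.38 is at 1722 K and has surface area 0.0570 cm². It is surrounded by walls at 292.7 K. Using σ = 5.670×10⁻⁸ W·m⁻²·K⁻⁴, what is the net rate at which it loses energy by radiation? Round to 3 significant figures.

Net loss ≈ 1.08 W

Area A = 0.0570 cm² = 5.70×10⁻⁶ m².
Net radiated power P_net = εσA(T⁴ − T₀⁴) = 0.38×5.670×10⁻⁸×5.70×10⁻⁶×(1722⁴ − 292.7⁴).
T⁴ − T₀⁴ = 8.79291×10¹² − 7.33991×10⁹ = 8.78557×10¹² K⁴, so P_net = 1.08 W.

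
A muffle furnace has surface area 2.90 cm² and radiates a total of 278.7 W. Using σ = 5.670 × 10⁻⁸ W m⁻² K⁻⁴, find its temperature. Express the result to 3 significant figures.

Area A = 2.90 cm² = 2.90×10⁻⁴ m².
P = σAT⁴ ⇒ T = (P/(σA))^(1/4) = (278.7/(5.670×10⁻⁸×2.90×10⁻⁴))^(1/4) = 2.03×10³ K.

T ≈ 2.03×10³ K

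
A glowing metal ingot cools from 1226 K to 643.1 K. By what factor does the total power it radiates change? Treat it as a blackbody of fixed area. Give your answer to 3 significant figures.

P₂/P₁ ≈ 0.0757

P ∝ T⁴, so P₂/P₁ = (T₂/T₁)⁴ = (643.1/1226)⁴ = (0.524551)⁴ = 0.0757.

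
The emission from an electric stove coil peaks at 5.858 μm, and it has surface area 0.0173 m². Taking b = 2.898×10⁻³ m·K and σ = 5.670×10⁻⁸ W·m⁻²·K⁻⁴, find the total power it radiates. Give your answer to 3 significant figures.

P ≈ 58.8 W

Wien's law: T = b/λ_max = 2.898×10⁻³/5.858×10⁻⁶ = 494.708 K.
Area A = 0.0173 m².
Then P = σAT⁴ = 5.670×10⁻⁸×0.0173×(494.708)⁴ = 58.8 W.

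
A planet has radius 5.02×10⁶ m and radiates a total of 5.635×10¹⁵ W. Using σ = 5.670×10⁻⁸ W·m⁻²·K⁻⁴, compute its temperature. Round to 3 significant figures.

T ≈ 133 K

Surface area A = 4πR² = 4π(5.02×10⁶ m)² = 3.16678×10¹⁴ m².
P = σAT⁴ ⇒ T = (P/(σA))^(1/4) = (5.635×10¹⁵/(5.670×10⁻⁸×3.16678×10¹⁴))^(1/4) = 133 K.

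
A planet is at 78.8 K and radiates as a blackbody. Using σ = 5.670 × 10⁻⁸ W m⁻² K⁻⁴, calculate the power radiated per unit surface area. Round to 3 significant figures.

Stefan–Boltzmann: I = σT⁴ = 5.670×10⁻⁸ × (78.8)⁴ = 2.19 W/m².

I ≈ 2.19 W/m²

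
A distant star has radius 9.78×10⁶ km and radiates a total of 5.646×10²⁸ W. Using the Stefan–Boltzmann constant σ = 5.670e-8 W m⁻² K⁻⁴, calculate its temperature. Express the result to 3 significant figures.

T ≈ 5.36×10³ K

Surface area A = 4πR² = 4π(9.78×10⁹ m)² = 1.20195×10²¹ m².
P = σAT⁴ ⇒ T = (P/(σA))^(1/4) = (5.646×10²⁸/(5.670×10⁻⁸×1.20195×10²¹))^(1/4) = 5.36×10³ K.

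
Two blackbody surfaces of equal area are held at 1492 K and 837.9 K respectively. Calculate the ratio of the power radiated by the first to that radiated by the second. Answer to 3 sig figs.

With equal areas, P₁/P₂ = (T₁/T₂)⁴ = (1492/837.9)⁴ = 10.1.

P₁/P₂ ≈ 10.1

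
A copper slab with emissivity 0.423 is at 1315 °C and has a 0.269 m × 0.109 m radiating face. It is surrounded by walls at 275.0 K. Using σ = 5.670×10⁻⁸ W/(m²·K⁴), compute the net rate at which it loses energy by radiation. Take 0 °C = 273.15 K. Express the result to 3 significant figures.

T = 1315 °C + 273.15 = 1588.15 K.
Area A = 0.269 × 0.109 = 0.029321 m².
Net radiated power P_net = εσA(T⁴ − T₀⁴) = 0.423×5.670×10⁻⁸×0.029321×(1588.15⁴ − 275.0⁴).
T⁴ − T₀⁴ = 6.36160×10¹² − 5.71914×10⁹ = 6.35588×10¹² K⁴, so P_net = 4.47×10³ W.

Net loss ≈ 4.47×10³ W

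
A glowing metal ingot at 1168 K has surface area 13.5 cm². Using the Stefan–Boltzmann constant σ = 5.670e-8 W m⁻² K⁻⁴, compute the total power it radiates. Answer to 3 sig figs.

P ≈ 142 W

Area A = 13.5 cm² = 1.35×10⁻³ m².
P = σAT⁴ = 5.670×10⁻⁸ × 1.35×10⁻³ × (1168)⁴ = 142 W.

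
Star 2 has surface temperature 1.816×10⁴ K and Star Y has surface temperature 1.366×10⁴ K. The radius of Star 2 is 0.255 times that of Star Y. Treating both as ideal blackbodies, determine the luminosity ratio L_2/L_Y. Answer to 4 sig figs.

L ∝ R²T⁴, so L_2/L_Y = (R_2/R_Y)²(T_2/T_Y)⁴ = (0.255)² × (1.816×10⁴/1.366×10⁴)⁴ = 0.065025 × 3.12364 = 0.2031.

L_2/L_Y ≈ 0.2031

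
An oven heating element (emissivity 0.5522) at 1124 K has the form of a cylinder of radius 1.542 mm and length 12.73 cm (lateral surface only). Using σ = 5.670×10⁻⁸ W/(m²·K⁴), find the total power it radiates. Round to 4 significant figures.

P ≈ 61.64 W

Lateral area A = 2πrL = 2π×1.542×10⁻³×0.1273 = 1.23337×10⁻³ m².
P = εσAT⁴ = 0.5522 × 5.670×10⁻⁸ × 1.23337×10⁻³ × (1124)⁴ = 61.64 W.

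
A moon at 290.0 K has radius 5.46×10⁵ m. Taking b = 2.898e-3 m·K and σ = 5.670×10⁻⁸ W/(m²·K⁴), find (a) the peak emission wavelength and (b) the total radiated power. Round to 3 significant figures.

(a) λ_max = b/T = 2.898×10⁻³/290.0 = 9.993×10⁻⁶ m = 9.99 μm.
Surface area A = 4πR² = 4π(5.46×10⁵ m)² = 3.74624×10¹² m².
(b) P = σAT⁴ = 5.670×10⁻⁸×3.74624×10¹²×(290.0)⁴ = 1.50×10¹⁵ W.

λ_max ≈ 9.99 μm; P ≈ 1.50×10¹⁵ W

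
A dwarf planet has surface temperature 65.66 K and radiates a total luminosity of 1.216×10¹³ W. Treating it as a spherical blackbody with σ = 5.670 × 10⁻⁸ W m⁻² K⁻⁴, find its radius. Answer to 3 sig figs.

R ≈ 9.58×10⁵ m

L = 4πR²σT⁴ ⇒ R = √(L/(4πσT⁴)).
σT⁴ = 1.05387 W/m², so R = √(1.216×10¹³/(4π×1.05387)) = 9.58×10⁵ m.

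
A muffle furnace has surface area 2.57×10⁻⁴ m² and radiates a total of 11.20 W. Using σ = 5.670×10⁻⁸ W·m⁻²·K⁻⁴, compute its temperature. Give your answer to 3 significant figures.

T ≈ 936 K

Area A = 2.57×10⁻⁴ m².
P = σAT⁴ ⇒ T = (P/(σA))^(1/4) = (11.20/(5.670×10⁻⁸×2.57×10⁻⁴))^(1/4) = 936 K.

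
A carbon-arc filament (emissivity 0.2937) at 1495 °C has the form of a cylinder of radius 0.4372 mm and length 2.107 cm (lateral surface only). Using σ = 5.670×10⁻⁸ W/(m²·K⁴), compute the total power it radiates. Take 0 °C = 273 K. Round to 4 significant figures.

P ≈ 9.418 W

T = 1495 °C + 273 = 1768 K.
Lateral area A = 2πrL = 2π×4.372×10⁻⁴×0.02107 = 5.78795×10⁻⁵ m².
P = εσAT⁴ = 0.2937 × 5.670×10⁻⁸ × 5.78795×10⁻⁵ × (1768)⁴ = 9.418 W.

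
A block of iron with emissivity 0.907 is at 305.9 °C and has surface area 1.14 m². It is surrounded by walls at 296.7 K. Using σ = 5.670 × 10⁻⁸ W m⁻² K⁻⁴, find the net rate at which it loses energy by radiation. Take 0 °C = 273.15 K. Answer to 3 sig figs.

Net loss ≈ 6.14×10³ W

T = 305.9 °C + 273.15 = 579.05 K.
Area A = 1.14 m².
Net radiated power P_net = εσA(T⁴ − T₀⁴) = 0.907×5.670×10⁻⁸×1.14×(579.05⁴ − 296.7⁴).
T⁴ − T₀⁴ = 1.12425×10¹¹ − 7.74944×10⁹ = 1.04676×10¹¹ K⁴, so P_net = 6.14×10³ W.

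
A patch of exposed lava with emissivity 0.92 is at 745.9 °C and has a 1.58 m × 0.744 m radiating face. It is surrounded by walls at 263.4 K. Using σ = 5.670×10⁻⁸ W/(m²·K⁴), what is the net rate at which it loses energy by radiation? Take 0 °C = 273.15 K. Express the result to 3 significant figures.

Net loss ≈ 6.58×10⁴ W

T = 745.9 °C + 273.15 = 1019.05 K.
Area A = 1.58 × 0.744 = 1.17552 m².
Net radiated power P_net = εσA(T⁴ − T₀⁴) = 0.92×5.670×10⁻⁸×1.17552×(1019.05⁴ − 263.4⁴).
T⁴ − T₀⁴ = 1.07841×10¹² − 4.81352×10⁹ = 1.07360×10¹² K⁴, so P_net = 6.58×10⁴ W.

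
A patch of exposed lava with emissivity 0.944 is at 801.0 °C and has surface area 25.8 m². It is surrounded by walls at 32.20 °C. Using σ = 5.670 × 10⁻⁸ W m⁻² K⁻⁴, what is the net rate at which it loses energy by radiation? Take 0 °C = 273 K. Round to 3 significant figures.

T = 801.0 °C + 273 = 1074.0 K.
Surroundings: T = 32.20 °C + 273 = 305.20 K.
Area A = 25.8 m².
Net radiated power P_net = εσA(T⁴ − T₀⁴) = 0.944×5.670×10⁻⁸×25.8×(1074.0⁴ − 305.20⁴).
T⁴ − T₀⁴ = 1.33051×10¹² − 8.67637×10⁹ = 1.32183×10¹² K⁴, so P_net = 1.83×10⁶ W.

Net loss ≈ 1.83×10⁶ W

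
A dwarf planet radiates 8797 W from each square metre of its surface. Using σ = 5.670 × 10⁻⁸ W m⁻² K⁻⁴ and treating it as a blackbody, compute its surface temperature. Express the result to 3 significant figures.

T ≈ 628 K

I = σT⁴, so T = (I/σ)^(1/4) = (8797/(5.670×10⁻⁸))^(1/4) = 628 K.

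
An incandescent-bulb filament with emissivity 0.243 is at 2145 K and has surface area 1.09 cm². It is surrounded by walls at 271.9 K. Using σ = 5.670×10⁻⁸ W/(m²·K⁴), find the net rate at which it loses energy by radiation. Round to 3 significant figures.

Net loss ≈ 31.8 W

Area A = 1.09 cm² = 1.09×10⁻⁴ m².
Net radiated power P_net = εσA(T⁴ − T₀⁴) = 0.243×5.670×10⁻⁸×1.09×10⁻⁴×(2145⁴ − 271.9⁴).
T⁴ − T₀⁴ = 2.11694×10¹³ − 5.46559×10⁹ = 2.11639×10¹³ K⁴, so P_net = 31.8 W.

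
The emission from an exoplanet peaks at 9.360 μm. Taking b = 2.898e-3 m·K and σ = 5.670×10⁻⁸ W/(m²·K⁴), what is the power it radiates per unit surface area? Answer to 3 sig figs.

Wien's law: T = b/λ_max = 2.898×10⁻³/9.360×10⁻⁶ = 309.615 K.
Then I = σT⁴ = 5.670×10⁻⁸×(309.615)⁴ = 521 W/m².

I ≈ 521 W/m²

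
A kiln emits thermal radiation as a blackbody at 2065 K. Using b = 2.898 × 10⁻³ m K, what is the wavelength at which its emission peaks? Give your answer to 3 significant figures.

Wien's displacement law: λ_max = b/T = (2.898×10⁻³ m·K)/(2065 K) = 1.403×10⁻⁶ m.
That is 1.40 μm, in the infrared range.

λ_max ≈ 1.40 μm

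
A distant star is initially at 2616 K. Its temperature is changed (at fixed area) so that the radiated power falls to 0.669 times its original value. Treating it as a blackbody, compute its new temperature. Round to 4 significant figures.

P ∝ T⁴, so T₂/T₁ = (P₂/P₁)^(1/4) = (0.669)^(1/4) = 0.904392.
T₂ = 2616 × 0.904392 = 2366 K.

T₂ ≈ 2366 K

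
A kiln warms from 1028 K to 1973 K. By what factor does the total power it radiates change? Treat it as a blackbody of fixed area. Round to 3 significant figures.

P₂/P₁ ≈ 13.6

P ∝ T⁴, so P₂/P₁ = (T₂/T₁)⁴ = (1973/1028)⁴ = (1.91926)⁴ = 13.6.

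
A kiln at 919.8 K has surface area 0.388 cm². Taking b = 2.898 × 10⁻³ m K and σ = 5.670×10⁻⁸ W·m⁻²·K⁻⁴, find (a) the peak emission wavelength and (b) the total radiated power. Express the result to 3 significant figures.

λ_max ≈ 3.15 μm; P ≈ 1.57 W

(a) λ_max = b/T = 2.898×10⁻³/919.8 = 3.151×10⁻⁶ m = 3.15 μm.
Area A = 0.388 cm² = 3.88×10⁻⁵ m².
(b) P = σAT⁴ = 5.670×10⁻⁸×3.88×10⁻⁵×(919.8)⁴ = 1.57 W.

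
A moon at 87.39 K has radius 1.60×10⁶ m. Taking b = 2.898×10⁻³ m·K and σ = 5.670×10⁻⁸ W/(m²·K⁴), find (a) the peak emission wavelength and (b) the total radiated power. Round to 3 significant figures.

(a) λ_max = b/T = 2.898×10⁻³/87.39 = 3.316×10⁻⁵ m = 33.2 μm.
Surface area A = 4πR² = 4π(1.60×10⁶ m)² = 3.21699×10¹³ m².
(b) P = σAT⁴ = 5.670×10⁻⁸×3.21699×10¹³×(87.39)⁴ = 1.06×10¹⁴ W.

λ_max ≈ 33.2 μm; P ≈ 1.06×10¹⁴ W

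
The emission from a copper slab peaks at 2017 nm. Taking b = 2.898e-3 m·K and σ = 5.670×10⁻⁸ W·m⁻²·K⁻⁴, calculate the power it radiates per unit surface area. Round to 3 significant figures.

Wien's law: T = b/λ_max = 2.898×10⁻³/2.017×10⁻⁶ = 1436.79 K.
Then I = σT⁴ = 5.670×10⁻⁸×(1436.79)⁴ = 2.42×10⁵ W/m².

I ≈ 2.42×10⁵ W/m²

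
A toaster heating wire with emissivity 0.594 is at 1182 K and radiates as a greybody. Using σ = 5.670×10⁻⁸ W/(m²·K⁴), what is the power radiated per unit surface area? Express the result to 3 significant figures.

I ≈ 6.57×10⁴ W/m²

Stefan–Boltzmann: I = εσT⁴ = 0.594 × 5.670×10⁻⁸ × (1182)⁴ = 6.57×10⁴ W/m².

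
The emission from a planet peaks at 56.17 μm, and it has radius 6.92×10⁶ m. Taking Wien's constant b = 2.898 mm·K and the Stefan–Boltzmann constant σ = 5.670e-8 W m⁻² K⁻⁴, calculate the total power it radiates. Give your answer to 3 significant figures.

Wien's law: T = b/λ_max = 2.898×10⁻³/5.617×10⁻⁵ = 51.5934 K.
Surface area A = 4πR² = 4π(6.92×10⁶ m)² = 6.01758×10¹⁴ m².
Then P = σAT⁴ = 5.670×10⁻⁸×6.01758×10¹⁴×(51.5934)⁴ = 2.42×10¹⁴ W.

P ≈ 2.42×10¹⁴ W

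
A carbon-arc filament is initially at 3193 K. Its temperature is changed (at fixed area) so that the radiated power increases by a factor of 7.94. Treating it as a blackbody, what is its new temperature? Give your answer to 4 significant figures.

T₂ ≈ 5360 K

P ∝ T⁴, so T₂/T₁ = (P₂/P₁)^(1/4) = (7.94)^(1/4) = 1.67863.
T₂ = 3193 × 1.67863 = 5360 K.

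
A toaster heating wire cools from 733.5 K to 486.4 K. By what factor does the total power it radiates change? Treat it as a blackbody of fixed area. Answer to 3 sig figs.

P₂/P₁ ≈ 0.193

P ∝ T⁴, so P₂/P₁ = (T₂/T₁)⁴ = (486.4/733.5)⁴ = (0.663122)⁴ = 0.193.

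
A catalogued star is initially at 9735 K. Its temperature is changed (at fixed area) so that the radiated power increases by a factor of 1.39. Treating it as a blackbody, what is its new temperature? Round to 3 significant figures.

P ∝ T⁴, so T₂/T₁ = (P₂/P₁)^(1/4) = (1.39)^(1/4) = 1.08581.
T₂ = 9735 × 1.08581 = 1.06×10⁴ K.

T₂ ≈ 1.06×10⁴ K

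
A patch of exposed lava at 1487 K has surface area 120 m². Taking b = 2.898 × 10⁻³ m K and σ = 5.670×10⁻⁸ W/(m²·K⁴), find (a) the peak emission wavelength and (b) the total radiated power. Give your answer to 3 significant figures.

(a) λ_max = b/T = 2.898×10⁻³/1487 = 1.949×10⁻⁶ m = 1.95 μm.
Area A = 120 m².
(b) P = σAT⁴ = 5.670×10⁻⁸×120×(1487)⁴ = 3.33×10⁷ W.

λ_max ≈ 1.95 μm; P ≈ 3.33×10⁷ W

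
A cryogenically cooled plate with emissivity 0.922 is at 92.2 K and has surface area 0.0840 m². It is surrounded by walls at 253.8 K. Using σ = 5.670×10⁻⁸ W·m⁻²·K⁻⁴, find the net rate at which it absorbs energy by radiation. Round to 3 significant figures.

Area A = 0.0840 m².
Net radiated power P_net = εσA(T⁴ − T₀⁴) = 0.922×5.670×10⁻⁸×0.0840×(92.2⁴ − 253.8⁴).
T⁴ − T₀⁴ = 7.22643×10⁷ − 4.14922×10⁹ = -4.07696×10⁹ K⁴, so P_net = -17.9 W — negative, meaning a net gain of 17.9 W.

Net gain ≈ 17.9 W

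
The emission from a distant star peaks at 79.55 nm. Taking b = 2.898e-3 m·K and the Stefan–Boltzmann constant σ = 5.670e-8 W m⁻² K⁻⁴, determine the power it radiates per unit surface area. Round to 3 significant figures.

Wien's law: T = b/λ_max = 2.898×10⁻³/7.955×10⁻⁸ = 36429.9 K.
Then I = σT⁴ = 5.670×10⁻⁸×(36429.9)⁴ = 9.99×10¹⁰ W/m².

I ≈ 9.99×10¹⁰ W/m²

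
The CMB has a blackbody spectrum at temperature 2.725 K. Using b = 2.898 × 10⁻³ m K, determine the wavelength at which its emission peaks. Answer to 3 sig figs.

λ_max ≈ 1.06 mm

Wien's displacement law: λ_max = b/T = (2.898×10⁻³ m·K)/(2.725 K) = 1.063×10⁻³ m.
That is 1.06 mm, in the microwave range.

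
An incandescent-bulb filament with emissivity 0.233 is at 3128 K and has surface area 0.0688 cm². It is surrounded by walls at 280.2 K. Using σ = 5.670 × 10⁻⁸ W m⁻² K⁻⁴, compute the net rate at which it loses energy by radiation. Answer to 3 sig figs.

Area A = 0.0688 cm² = 6.88×10⁻⁶ m².
Net radiated power P_net = εσA(T⁴ − T₀⁴) = 0.233×5.670×10⁻⁸×6.88×10⁻⁶×(3128⁴ − 280.2⁴).
T⁴ − T₀⁴ = 9.57342×10¹³ − 6.16414×10⁹ = 9.57280×10¹³ K⁴, so P_net = 8.70 W.

Net loss ≈ 8.70 W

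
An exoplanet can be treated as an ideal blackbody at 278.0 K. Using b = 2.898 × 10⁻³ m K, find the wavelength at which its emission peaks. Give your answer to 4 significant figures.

Wien's displacement law: λ_max = b/T = (2.898×10⁻³ m·K)/(278.0 K) = 1.0424×10⁻⁵ m.
That is 10.42 μm, in the infrared range.

λ_max ≈ 10.42 μm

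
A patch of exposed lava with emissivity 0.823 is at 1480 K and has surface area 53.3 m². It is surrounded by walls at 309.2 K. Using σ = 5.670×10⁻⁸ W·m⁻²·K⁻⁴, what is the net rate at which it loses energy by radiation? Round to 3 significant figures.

Net loss ≈ 1.19×10⁷ W

Area A = 53.3 m².
Net radiated power P_net = εσA(T⁴ − T₀⁴) = 0.823×5.670×10⁻⁸×53.3×(1480⁴ − 309.2⁴).
T⁴ − T₀⁴ = 4.79785×10¹² − 9.14025×10⁹ = 4.78871×10¹² K⁴, so P_net = 1.19×10⁷ W.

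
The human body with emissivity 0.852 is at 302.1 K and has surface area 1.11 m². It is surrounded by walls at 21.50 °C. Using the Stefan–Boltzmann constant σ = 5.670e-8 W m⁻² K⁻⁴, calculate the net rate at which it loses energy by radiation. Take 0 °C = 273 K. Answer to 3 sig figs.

Surroundings: T = 21.50 °C + 273 = 294.50 K.
Area A = 1.11 m².
Net radiated power P_net = εσA(T⁴ − T₀⁴) = 0.852×5.670×10⁻⁸×1.11×(302.1⁴ − 294.50⁴).
T⁴ − T₀⁴ = 8.32919×10⁹ − 7.52214×10⁹ = 8.07050×10⁸ K⁴, so P_net = 43.3 W.

Net loss ≈ 43.3 W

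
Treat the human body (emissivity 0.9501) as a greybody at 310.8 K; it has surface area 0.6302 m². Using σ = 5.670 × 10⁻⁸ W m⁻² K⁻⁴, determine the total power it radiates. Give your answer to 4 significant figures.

P ≈ 316.8 W

Area A = 0.6302 m².
P = εσAT⁴ = 0.9501 × 5.670×10⁻⁸ × 0.6302 × (310.8)⁴ = 316.8 W.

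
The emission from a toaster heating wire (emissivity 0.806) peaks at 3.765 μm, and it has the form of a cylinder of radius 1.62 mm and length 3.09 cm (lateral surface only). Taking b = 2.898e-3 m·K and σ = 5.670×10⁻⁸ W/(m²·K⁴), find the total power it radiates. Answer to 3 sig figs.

Wien's law: T = b/λ_max = 2.898×10⁻³/3.765×10⁻⁶ = 769.721 K.
Lateral area A = 2πrL = 2π×1.62×10⁻³×0.0309 = 3.14524×10⁻⁴ m².
Then P = εσAT⁴ = 0.806×5.670×10⁻⁸×3.14524×10⁻⁴×(769.721)⁴ = 5.05 W.

P ≈ 5.05 W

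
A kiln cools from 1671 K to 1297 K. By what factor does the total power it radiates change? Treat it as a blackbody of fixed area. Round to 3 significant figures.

P ∝ T⁴, so P₂/P₁ = (T₂/T₁)⁴ = (1297/1671)⁴ = (0.776182)⁴ = 0.363.

P₂/P₁ ≈ 0.363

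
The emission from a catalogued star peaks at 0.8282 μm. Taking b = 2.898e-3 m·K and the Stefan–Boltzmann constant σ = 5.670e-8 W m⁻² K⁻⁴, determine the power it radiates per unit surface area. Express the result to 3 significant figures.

Wien's law: T = b/λ_max = 2.898×10⁻³/8.282×10⁻⁷ = 3499.15 K.
Then I = σT⁴ = 5.670×10⁻⁸×(3499.15)⁴ = 8.50×10⁶ W/m².

I ≈ 8.50×10⁶ W/m²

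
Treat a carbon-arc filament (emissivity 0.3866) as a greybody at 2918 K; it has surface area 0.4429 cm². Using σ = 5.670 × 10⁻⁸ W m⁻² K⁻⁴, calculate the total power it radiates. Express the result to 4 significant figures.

P ≈ 70.39 W

Area A = 0.4429 cm² = 4.429×10⁻⁵ m².
P = εσAT⁴ = 0.3866 × 5.670×10⁻⁸ × 4.429×10⁻⁵ × (2918)⁴ = 70.39 W.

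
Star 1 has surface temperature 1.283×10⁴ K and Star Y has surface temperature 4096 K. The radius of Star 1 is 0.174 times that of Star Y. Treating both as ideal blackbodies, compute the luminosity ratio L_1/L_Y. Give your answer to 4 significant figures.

L ∝ R²T⁴, so L_1/L_Y = (R_1/R_Y)²(T_1/T_Y)⁴ = (0.174)² × (1.283×10⁴/4096)⁴ = 0.030276 × 96.2646 = 2.915.

L_1/L_Y ≈ 2.915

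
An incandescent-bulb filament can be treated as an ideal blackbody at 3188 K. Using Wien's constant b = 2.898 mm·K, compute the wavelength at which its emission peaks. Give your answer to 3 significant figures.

Wien's displacement law: λ_max = b/T = (2.898×10⁻³ m·K)/(3188 K) = 9.090×10⁻⁷ m.
That is 909 nm, in the infrared range.

λ_max ≈ 909 nm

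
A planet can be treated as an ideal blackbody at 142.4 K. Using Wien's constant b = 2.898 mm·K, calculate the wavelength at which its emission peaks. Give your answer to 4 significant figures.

Wien's displacement law: λ_max = b/T = (2.898×10⁻³ m·K)/(142.4 K) = 2.0351×10⁻⁵ m.
That is 20.35 μm, in the infrared range.

λ_max ≈ 20.35 μm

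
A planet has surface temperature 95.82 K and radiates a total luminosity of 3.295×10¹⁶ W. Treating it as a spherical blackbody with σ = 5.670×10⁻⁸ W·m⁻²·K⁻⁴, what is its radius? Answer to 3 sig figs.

R ≈ 2.34×10⁷ m

L = 4πR²σT⁴ ⇒ R = √(L/(4πσT⁴)).
σT⁴ = 4.77978 W/m², so R = √(3.295×10¹⁶/(4π×4.77978)) = 2.34×10⁷ m.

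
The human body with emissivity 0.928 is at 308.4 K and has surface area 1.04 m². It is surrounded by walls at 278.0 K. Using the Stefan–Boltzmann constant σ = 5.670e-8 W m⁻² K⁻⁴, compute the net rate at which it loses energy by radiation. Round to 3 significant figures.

Net loss ≈ 168 W

Area A = 1.04 m².
Net radiated power P_net = εσA(T⁴ − T₀⁴) = 0.928×5.670×10⁻⁸×1.04×(308.4⁴ − 278.0⁴).
T⁴ − T₀⁴ = 9.04602×10⁹ − 5.97282×10⁹ = 3.07320×10⁹ K⁴, so P_net = 168 W.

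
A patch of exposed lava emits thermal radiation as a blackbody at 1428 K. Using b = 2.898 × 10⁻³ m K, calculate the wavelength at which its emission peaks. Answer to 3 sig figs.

λ_max ≈ 2.03 μm

Wien's displacement law: λ_max = b/T = (2.898×10⁻³ m·K)/(1428 K) = 2.029×10⁻⁶ m.
That is 2.03 μm, in the infrared range.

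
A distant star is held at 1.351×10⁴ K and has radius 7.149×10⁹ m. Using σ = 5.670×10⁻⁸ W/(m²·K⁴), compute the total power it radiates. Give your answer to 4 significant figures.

Surface area A = 4πR² = 4π(7.149×10⁹ m)² = 6.42245×10²⁰ m².
P = σAT⁴ = 5.670×10⁻⁸ × 6.42245×10²⁰ × (1.351×10⁴)⁴ = 1.213×10³⁰ W.

P ≈ 1.213×10³⁰ W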